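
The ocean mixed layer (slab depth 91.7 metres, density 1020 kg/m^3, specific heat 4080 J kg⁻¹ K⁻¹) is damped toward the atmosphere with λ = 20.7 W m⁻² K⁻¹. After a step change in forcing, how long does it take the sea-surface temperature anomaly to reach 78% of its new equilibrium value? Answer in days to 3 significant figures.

323 days

Areal heat capacity C = ρ c_p D = 1020 × 4080 × 91.7 = 3.82×10^8 J m⁻² K⁻¹.
τ = C / λ = 3.82×10^8 / 20.7 = 1.84×10^7 s.
Fraction reached: 1 − e^(−t/τ) = 0.78 ⇒ t = −τ ln(1 − 0.78) = τ × 1.51.
t = 2.79×10^7 s = 323 days.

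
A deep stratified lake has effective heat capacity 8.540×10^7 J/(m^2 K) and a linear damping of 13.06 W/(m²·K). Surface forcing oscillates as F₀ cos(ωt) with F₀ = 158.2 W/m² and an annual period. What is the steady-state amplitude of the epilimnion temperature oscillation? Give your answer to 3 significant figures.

7.38 K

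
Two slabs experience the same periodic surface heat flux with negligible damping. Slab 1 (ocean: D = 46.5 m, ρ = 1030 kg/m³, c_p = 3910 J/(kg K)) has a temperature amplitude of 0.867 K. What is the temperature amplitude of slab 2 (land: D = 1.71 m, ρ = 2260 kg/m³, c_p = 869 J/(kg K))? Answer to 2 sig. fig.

48 K

C_ocean = 1.87×10^8 J/(m²·K); C_land = 3.36×10^6 J/(m²·K).
A ∝ 1/C ⇒ A_land = A_ocean × C_ocean/C_land = 0.867 × 55.8 = 48.3 K.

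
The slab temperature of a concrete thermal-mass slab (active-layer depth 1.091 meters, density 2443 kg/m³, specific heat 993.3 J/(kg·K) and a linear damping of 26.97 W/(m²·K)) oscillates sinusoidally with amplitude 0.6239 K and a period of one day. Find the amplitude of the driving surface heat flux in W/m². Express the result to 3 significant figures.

121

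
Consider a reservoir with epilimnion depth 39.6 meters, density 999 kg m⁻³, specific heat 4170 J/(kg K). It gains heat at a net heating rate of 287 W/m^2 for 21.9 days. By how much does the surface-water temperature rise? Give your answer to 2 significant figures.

Areal heat capacity C = ρ c_p D = 999 × 4170 × 39.6 = 1.65×10^8 J/(m²·K).
Net heat input Q = F Δt = 287 × (21.9 days × 86400 s/day) = 5.43×10^8 J/m².
ΔT = Q / C = 5.43×10^8 / 1.65×10^8 = 3.29 K.

3.3 K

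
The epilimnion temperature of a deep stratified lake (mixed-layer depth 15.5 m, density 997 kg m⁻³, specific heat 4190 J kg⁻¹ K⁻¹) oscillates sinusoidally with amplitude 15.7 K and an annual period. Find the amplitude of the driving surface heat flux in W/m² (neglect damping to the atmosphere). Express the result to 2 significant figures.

200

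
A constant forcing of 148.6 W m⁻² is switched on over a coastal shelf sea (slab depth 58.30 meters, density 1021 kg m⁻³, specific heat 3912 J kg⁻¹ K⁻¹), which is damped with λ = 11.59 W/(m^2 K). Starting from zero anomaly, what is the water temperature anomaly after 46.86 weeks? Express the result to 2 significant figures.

9.7 K

Areal heat capacity C = ρ c_p D = 1021 × 3912 × 58.30 = 2.33×10^8 J m⁻² K⁻¹.
τ = C / λ = 2.33×10^8 / 11.59 = 2.01×10^7 s.
Equilibrium anomaly ΔT_eq = F / λ = 148.6 / 11.59 = 12.8 K.
t = 46.86 weeks = 2.83×10^7 s, so t/τ = 1.41.
ΔT(t) = ΔT_eq (1 − e^(−t/τ)) = 12.8 × (1 − e^−1.41) = 9.69 K.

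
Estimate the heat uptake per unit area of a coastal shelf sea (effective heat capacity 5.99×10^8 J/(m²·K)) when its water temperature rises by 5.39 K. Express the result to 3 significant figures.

3.23×10^9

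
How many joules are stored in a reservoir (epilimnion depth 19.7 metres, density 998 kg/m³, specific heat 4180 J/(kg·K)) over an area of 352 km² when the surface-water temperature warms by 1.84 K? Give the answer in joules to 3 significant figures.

Areal heat capacity C = ρ c_p D = 998 × 4180 × 19.7 = 8.22×10^7 J/(m²·K).
Heat per unit area: q = C ΔT = 8.22×10^7 × 1.84 = 1.51×10^8 J/m².
Total heat: Q = q × A = 1.51×10^8 × (352 × 10⁶ m²) = 5.32×10^16 J.

5.32×10^16 J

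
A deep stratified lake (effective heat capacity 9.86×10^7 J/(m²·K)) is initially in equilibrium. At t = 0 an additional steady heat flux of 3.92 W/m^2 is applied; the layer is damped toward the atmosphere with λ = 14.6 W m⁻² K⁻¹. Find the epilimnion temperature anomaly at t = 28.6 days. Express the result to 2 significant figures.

Areal heat capacity C = 9.86×10^7 J/(m²·K) (given).
τ = C / λ = 9.86×10^7 / 14.6 = 6.75×10^6 s.
Equilibrium anomaly ΔT_eq = F / λ = 3.92 / 14.6 = 0.268 K.
t = 28.6 days = 2.47×10^6 s, so t/τ = 0.366.
ΔT(t) = ΔT_eq (1 − e^(−t/τ)) = 0.268 × (1 − e^−0.366) = 0.0823 K.

0.082 K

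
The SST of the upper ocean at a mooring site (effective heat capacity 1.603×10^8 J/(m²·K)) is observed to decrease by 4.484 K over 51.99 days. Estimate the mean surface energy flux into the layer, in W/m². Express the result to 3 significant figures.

-160

Areal heat capacity C = 1.603×10^8 J/(m²·K) (given).
Required heat per unit area: Q = C ΔT = 1.60×10^8 × -4.484 = -7.19×10^8 J/m².
Flux F = Q / Δt = -7.19×10^8 / 4.49×10^6 s = -160 W/m².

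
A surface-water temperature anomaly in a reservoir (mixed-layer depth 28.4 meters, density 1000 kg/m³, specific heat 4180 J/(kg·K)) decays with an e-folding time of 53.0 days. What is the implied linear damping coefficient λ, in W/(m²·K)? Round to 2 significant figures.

Areal heat capacity C = ρ c_p D = 1000 × 4180 × 28.4 = 1.19×10^8 J/(m^2 K).
τ = 53.0 days = 4.58×10^6 s.
λ = C / τ = 1.19×10^8 / 4.58×10^6 = 25.9 W/(m²·K).

26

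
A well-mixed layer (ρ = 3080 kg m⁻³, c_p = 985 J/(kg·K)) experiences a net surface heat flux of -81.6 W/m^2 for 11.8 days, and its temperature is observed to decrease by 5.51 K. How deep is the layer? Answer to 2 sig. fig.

5.0 m

Heat input Q = F Δt = -81.6 × 1.02×10^6 s = -8.32×10^7 J/m².
Required areal heat capacity C = Q / ΔT = 1.51×10^7 J/(m²·K).
Depth D = C / (ρ c_p) = 1.51×10^7 / (3080 × 985) = 4.98 m.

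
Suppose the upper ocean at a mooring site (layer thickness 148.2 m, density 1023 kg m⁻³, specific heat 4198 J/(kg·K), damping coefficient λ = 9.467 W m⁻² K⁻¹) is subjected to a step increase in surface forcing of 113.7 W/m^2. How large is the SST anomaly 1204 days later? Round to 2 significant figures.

9.5 K

Areal heat capacity C = ρ c_p D = 1023 × 4198 × 148.2 = 6.36×10^8 J m⁻² K⁻¹.
τ = C / λ = 6.36×10^8 / 9.467 = 6.72×10^7 s.
Equilibrium anomaly ΔT_eq = F / λ = 113.7 / 9.467 = 12.0 K.
t = 1204 days = 1.04×10^8 s, so t/τ = 1.55.
ΔT(t) = ΔT_eq (1 − e^(−t/τ)) = 12.0 × (1 − e^−1.55) = 9.45 K.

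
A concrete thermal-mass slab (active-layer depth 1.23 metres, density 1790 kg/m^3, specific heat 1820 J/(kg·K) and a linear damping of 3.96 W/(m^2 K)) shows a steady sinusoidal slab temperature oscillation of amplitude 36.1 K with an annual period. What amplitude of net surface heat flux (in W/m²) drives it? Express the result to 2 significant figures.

150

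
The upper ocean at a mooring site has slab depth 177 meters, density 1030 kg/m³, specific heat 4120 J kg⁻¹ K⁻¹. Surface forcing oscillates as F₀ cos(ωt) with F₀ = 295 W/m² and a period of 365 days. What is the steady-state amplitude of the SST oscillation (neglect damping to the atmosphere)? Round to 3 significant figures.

Areal heat capacity C = ρ c_p D = 1030 × 4120 × 177 = 7.51×10^8 J/(m^2 K).
Angular frequency ω = 2π / T = 2π / 3.15×10^7 s = 1.99×10^-7 s⁻¹.
Cω = 7.51×10^8 × 1.99×10^-7 = 150 W/(m²·K).
Amplitude A = F₀ / (Cω) = 295 / 150 = 1.97 K.

1.97 K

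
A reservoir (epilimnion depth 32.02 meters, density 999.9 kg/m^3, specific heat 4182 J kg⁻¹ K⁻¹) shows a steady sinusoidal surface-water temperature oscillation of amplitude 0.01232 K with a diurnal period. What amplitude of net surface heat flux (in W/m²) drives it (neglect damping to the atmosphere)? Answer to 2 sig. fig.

120

Areal heat capacity C = ρ c_p D = 999.9 × 4182 × 32.02 = 1.34×10^8 J/(m²·K).
ω = 2π / 86400 s = 7.27×10^-5 s⁻¹.
Cω = 1.34×10^8 × 7.27×10^-5 = 9740 W/(m²·K).
F₀ = A × Cω = 0.01232 × 9740 = 120 W/m².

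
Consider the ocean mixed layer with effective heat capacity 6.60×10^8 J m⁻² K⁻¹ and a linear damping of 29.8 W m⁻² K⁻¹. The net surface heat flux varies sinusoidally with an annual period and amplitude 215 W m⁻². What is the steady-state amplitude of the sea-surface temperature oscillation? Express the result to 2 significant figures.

Areal heat capacity C = 6.60×10^8 J m⁻² K⁻¹ (given).
Angular frequency ω = 2π / T = 2π / 3.15×10^7 s = 1.99×10^-7 s⁻¹.
√((Cω)² + λ²) = √((131)² + 29.8²) = 135 W/(m²·K).
Amplitude A = F₀ / √((Cω)²+λ²) = 215 / 135 = 1.59 K.

1.6 K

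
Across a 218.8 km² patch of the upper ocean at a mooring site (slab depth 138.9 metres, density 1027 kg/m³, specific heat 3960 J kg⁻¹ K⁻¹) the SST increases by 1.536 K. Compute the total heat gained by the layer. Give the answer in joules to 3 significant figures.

Areal heat capacity C = ρ c_p D = 1027 × 3960 × 138.9 = 5.65×10^8 J m⁻² K⁻¹.
Heat per unit area: q = C ΔT = 5.65×10^8 × 1.536 = 8.68×10^8 J/m².
Total heat: Q = q × A = 8.68×10^8 × (218.8 × 10⁶ m²) = 1.90×10^17 J.

1.90×10^17 J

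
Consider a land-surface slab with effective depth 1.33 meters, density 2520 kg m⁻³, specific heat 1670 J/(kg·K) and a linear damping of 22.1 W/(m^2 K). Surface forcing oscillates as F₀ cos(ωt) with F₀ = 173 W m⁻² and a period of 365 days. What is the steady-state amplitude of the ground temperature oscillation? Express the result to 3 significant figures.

Areal heat capacity C = ρ c_p D = 2520 × 1670 × 1.33 = 5.60×10^6 J m⁻² K⁻¹.
Angular frequency ω = 2π / T = 2π / 3.15×10^7 s = 1.99×10^-7 s⁻¹.
√((Cω)² + λ²) = √((1.12)² + 22.1²) = 22.1 W/(m²·K).
Amplitude A = F₀ / √((Cω)²+λ²) = 173 / 22.1 = 7.82 K.

7.82 K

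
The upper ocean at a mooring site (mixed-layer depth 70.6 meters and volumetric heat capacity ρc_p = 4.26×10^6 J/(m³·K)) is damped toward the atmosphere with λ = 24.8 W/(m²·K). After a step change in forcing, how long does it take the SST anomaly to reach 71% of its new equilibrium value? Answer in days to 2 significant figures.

170 days

Areal heat capacity C = ρc_p × D = 4.26×10^6 × 70.6 = 3.01×10^8 J/(m²·K).
τ = C / λ = 3.01×10^8 / 24.8 = 1.21×10^7 s.
Fraction reached: 1 − e^(−t/τ) = 0.71 ⇒ t = −τ ln(1 − 0.71) = τ × 1.24.
t = 1.50×10^7 s = 174 days.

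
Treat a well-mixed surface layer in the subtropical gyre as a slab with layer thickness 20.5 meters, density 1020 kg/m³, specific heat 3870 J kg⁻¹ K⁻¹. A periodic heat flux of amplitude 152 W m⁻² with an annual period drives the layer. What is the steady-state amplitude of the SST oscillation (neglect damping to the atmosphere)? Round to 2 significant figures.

Areal heat capacity C = ρ c_p D = 1020 × 3870 × 20.5 = 8.09×10^7 J/(m^2 K).
Angular frequency ω = 2π / T = 2π / 3.15×10^7 s = 1.99×10^-7 s⁻¹.
Cω = 8.09×10^7 × 1.99×10^-7 = 16.1 W/(m²·K).
Amplitude A = F₀ / (Cω) = 152 / 16.1 = 9.43 K.

9.4 K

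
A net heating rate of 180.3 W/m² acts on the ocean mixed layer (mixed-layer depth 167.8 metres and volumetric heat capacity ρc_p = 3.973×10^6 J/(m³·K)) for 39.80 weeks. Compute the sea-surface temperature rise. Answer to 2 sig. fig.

Areal heat capacity C = ρc_p × D = 3.973×10^6 × 167.8 = 6.67×10^8 J/(m^2 K).
Net heat input Q = F Δt = 180.3 × (39.80 weeks × 6.048×10^5 s/week) = 4.34×10^9 J/m².
ΔT = Q / C = 4.34×10^9 / 6.67×10^8 = 6.51 K.

6.5 K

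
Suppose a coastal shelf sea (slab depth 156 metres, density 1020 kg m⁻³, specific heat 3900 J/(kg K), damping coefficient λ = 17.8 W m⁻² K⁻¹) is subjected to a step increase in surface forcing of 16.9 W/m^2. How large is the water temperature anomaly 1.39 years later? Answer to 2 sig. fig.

0.68 K

Areal heat capacity C = ρ c_p D = 1020 × 3900 × 156 = 6.21×10^8 J m⁻² K⁻¹.
τ = C / λ = 6.21×10^8 / 17.8 = 3.49×10^7 s.
Equilibrium anomaly ΔT_eq = F / λ = 16.9 / 17.8 = 0.949 K.
t = 1.39 years = 4.39×10^7 s, so t/τ = 1.26.
ΔT(t) = ΔT_eq (1 − e^(−t/τ)) = 0.949 × (1 − e^−1.26) = 0.680 K.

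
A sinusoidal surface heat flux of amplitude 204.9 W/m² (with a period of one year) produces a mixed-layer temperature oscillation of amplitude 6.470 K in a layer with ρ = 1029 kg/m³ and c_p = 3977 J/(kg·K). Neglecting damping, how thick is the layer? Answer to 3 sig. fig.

ω = 2π / 3.15×10^7 s = 1.99×10^-7 s⁻¹.
Required C = F₀ / (A ω) = 204.9 / (6.470 × 1.99×10^-7) = 1.59×10^8 J/(m²·K).
D = C / (ρ c_p) = 1.59×10^8 / (1029 × 3977) = 38.8 m.

38.8 m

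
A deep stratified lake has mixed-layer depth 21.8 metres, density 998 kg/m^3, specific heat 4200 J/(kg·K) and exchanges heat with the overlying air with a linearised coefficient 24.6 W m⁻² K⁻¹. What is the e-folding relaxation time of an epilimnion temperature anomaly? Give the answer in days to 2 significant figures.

43 days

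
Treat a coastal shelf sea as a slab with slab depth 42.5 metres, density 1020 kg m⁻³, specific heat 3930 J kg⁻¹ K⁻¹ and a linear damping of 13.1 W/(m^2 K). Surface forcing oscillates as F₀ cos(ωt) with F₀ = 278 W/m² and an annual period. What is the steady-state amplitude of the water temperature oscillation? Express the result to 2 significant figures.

Areal heat capacity C = ρ c_p D = 1020 × 3930 × 42.5 = 1.70×10^8 J/(m²·K).
Angular frequency ω = 2π / T = 2π / 3.15×10^7 s = 1.99×10^-7 s⁻¹.
√((Cω)² + λ²) = √((33.9)² + 13.1²) = 36.4 W/(m²·K).
Amplitude A = F₀ / √((Cω)²+λ²) = 278 / 36.4 = 7.64 K.

7.6 K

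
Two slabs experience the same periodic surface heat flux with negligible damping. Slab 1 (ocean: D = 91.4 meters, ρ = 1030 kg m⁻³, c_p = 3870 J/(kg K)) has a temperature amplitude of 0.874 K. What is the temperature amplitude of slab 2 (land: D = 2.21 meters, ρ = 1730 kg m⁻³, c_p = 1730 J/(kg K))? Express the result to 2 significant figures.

C_ocean = 3.64×10^8 J/(m²·K); C_land = 6.61×10^6 J/(m²·K).
A ∝ 1/C ⇒ A_land = A_ocean × C_ocean/C_land = 0.874 × 55.1 = 48.1 K.

48 K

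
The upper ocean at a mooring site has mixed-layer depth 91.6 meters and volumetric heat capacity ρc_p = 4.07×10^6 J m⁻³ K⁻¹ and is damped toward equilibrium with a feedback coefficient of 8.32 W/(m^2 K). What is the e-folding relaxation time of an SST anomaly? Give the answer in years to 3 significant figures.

1.42 years

Areal heat capacity C = ρc_p × D = 4.07×10^6 × 91.6 = 3.73×10^8 J m⁻² K⁻¹.
Relaxation time τ = C / λ = 3.73×10^8 / 8.32 = 4.48×10^7 s.
In years: 4.48×10^7 s / (3.156×10^7 s/year) = 1.42 years.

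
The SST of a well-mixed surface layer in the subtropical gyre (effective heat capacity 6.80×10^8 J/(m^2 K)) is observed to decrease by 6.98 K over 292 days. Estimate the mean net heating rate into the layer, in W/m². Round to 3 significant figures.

-188

Areal heat capacity C = 6.80×10^8 J/(m^2 K) (given).
Required heat per unit area: Q = C ΔT = 6.80×10^8 × -6.98 = -4.75×10^9 J/m².
Flux F = Q / Δt = -4.75×10^9 / 2.52×10^7 s = -188 W/m².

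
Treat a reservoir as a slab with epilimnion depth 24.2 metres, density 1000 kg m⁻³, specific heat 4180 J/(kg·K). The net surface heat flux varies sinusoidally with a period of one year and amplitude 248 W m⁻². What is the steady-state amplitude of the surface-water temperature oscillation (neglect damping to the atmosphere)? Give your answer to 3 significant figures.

12.3 K

Areal heat capacity C = ρ c_p D = 1000 × 4180 × 24.2 = 1.01×10^8 J m⁻² K⁻¹.
Angular frequency ω = 2π / T = 2π / 3.15×10^7 s = 1.99×10^-7 s⁻¹.
Cω = 1.01×10^8 × 1.99×10^-7 = 20.2 W/(m²·K).
Amplitude A = F₀ / (Cω) = 248 / 20.2 = 12.3 K.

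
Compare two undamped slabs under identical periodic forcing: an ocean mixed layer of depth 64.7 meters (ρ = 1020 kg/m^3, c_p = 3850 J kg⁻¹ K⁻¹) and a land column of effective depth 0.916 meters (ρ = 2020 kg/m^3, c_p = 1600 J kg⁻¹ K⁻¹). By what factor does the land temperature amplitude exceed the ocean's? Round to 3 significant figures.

85.8

C_ocean = 1020 × 3850 × 64.7 = 2.54×10^8 J/(m²·K).
C_land = 2020 × 1600 × 0.916 = 2.96×10^6 J/(m²·K).
Undamped amplitude ∝ 1/C, so A_land/A_ocean = C_ocean/C_land = 85.8.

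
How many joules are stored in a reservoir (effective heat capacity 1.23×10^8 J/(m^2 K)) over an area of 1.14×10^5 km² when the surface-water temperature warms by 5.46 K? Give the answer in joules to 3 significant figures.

Areal heat capacity C = 1.23×10^8 J/(m^2 K) (given).
Heat per unit area: q = C ΔT = 1.23×10^8 × 5.46 = 6.72×10^8 J/m².
Total heat: Q = q × A = 6.72×10^8 × (1.14×10^5 × 10⁶ m²) = 7.66×10^19 J.

7.66×10^19 J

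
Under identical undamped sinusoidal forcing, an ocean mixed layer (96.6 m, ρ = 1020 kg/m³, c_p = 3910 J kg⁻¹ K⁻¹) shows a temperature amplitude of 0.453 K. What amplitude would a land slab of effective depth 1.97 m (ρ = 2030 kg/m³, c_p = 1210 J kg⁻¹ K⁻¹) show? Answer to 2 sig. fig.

C_ocean = 3.85×10^8 J/(m²·K); C_land = 4.84×10^6 J/(m²·K).
A ∝ 1/C ⇒ A_land = A_ocean × C_ocean/C_land = 0.453 × 79.6 = 36.1 K.

36 K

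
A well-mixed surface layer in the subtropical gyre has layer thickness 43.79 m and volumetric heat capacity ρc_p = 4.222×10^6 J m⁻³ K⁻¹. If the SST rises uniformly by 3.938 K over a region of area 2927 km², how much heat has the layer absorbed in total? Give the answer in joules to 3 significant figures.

2.13×10^18 J

Areal heat capacity C = ρc_p × D = 4.222×10^6 × 43.79 = 1.85×10^8 J m⁻² K⁻¹.
Heat per unit area: q = C ΔT = 1.85×10^8 × 3.938 = 7.28×10^8 J/m².
Total heat: Q = q × A = 7.28×10^8 × (2927 × 10⁶ m²) = 2.13×10^18 J.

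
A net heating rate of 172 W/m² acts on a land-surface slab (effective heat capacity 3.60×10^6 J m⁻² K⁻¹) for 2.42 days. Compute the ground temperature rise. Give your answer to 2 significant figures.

10 K

Areal heat capacity C = 3.60×10^6 J m⁻² K⁻¹ (given).
Net heat input Q = F Δt = 172 × (2.42 days × 86400 s/day) = 3.60×10^7 J/m².
ΔT = Q / C = 3.60×10^7 / 3.60×10^6 = 9.99 K.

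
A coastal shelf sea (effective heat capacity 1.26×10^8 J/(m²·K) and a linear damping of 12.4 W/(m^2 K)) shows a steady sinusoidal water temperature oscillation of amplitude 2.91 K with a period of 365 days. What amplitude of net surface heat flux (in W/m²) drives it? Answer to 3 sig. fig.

81.5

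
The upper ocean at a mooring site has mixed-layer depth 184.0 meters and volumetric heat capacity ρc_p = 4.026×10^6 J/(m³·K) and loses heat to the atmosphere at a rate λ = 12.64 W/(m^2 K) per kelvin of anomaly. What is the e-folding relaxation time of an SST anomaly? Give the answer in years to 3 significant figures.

Areal heat capacity C = ρc_p × D = 4.026×10^6 × 184.0 = 7.41×10^8 J/(m^2 K).
Relaxation time τ = C / λ = 7.41×10^8 / 12.64 = 5.86×10^7 s.
In years: 5.86×10^7 s / (3.156×10^7 s/year) = 1.86 years.

1.86 years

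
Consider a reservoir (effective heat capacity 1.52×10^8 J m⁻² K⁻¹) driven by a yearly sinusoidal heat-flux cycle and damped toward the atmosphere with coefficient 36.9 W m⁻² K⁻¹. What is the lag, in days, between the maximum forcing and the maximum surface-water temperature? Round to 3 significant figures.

39.9 days

Areal heat capacity C = 1.52×10^8 J m⁻² K⁻¹ (given).
ω = 2π / 3.15×10^7 s = 1.99×10^-7 s⁻¹.
Phase lag φ = arctan(Cω/λ) = arctan(30.3/36.9) = 0.687 rad.
Time lag = φ / ω = 0.687 / 1.99×10^-7 = 3.45×10^6 s = 39.9 days.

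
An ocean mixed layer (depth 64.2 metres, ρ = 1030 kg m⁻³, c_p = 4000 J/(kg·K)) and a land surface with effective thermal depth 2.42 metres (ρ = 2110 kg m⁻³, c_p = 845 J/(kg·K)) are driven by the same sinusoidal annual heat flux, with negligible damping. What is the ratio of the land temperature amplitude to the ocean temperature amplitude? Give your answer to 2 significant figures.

C_ocean = 1030 × 4000 × 64.2 = 2.65×10^8 J/(m²·K).
C_land = 2110 × 845 × 2.42 = 4.31×10^6 J/(m²·K).
Undamped amplitude ∝ 1/C, so A_land/A_ocean = C_ocean/C_land = 61.3.

61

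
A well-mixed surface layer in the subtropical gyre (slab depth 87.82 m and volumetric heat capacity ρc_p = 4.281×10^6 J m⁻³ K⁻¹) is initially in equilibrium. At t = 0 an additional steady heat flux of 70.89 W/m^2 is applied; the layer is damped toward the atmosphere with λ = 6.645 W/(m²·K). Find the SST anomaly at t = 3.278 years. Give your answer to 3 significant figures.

Areal heat capacity C = ρc_p × D = 4.281×10^6 × 87.82 = 3.76×10^8 J/(m²·K).
τ = C / λ = 3.76×10^8 / 6.645 = 5.66×10^7 s.
Equilibrium anomaly ΔT_eq = F / λ = 70.89 / 6.645 = 10.7 K.
t = 3.278 years = 1.03×10^8 s, so t/τ = 1.83.
ΔT(t) = ΔT_eq (1 − e^(−t/τ)) = 10.7 × (1 − e^−1.83) = 8.95 K.

8.95 K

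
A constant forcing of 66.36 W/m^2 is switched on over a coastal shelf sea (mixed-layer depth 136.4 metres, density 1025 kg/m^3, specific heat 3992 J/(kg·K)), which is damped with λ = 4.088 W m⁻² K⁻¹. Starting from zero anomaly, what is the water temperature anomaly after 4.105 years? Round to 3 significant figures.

Areal heat capacity C = ρ c_p D = 1025 × 3992 × 136.4 = 5.58×10^8 J m⁻² K⁻¹.
τ = C / λ = 5.58×10^8 / 4.088 = 1.37×10^8 s.
Equilibrium anomaly ΔT_eq = F / λ = 66.36 / 4.088 = 16.2 K.
t = 4.105 years = 1.30×10^8 s, so t/τ = 0.949.
ΔT(t) = ΔT_eq (1 − e^(−t/τ)) = 16.2 × (1 − e^−0.949) = 9.95 K.

9.95 K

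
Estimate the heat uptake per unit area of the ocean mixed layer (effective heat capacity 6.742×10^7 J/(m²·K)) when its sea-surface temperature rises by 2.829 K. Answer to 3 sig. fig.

1.91×10^8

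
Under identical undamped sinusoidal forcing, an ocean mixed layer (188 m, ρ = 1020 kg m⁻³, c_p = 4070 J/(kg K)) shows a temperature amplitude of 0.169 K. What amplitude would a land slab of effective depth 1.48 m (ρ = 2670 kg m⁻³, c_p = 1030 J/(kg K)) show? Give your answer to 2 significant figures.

C_ocean = 7.80×10^8 J/(m²·K); C_land = 4.07×10^6 J/(m²·K).
A ∝ 1/C ⇒ A_land = A_ocean × C_ocean/C_land = 0.169 × 192 = 32.4 K.

32 K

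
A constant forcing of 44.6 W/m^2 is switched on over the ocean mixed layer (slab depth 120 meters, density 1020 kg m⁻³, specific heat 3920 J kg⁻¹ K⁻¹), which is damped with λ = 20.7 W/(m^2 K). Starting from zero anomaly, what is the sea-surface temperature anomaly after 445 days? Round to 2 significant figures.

1.7 K

Areal heat capacity C = ρ c_p D = 1020 × 3920 × 120 = 4.80×10^8 J/(m²·K).
τ = C / λ = 4.80×10^8 / 20.7 = 2.32×10^7 s.
Equilibrium anomaly ΔT_eq = F / λ = 44.6 / 20.7 = 2.15 K.
t = 445 days = 3.84×10^7 s, so t/τ = 1.66.
ΔT(t) = ΔT_eq (1 − e^(−t/τ)) = 2.15 × (1 − e^−1.66) = 1.74 K.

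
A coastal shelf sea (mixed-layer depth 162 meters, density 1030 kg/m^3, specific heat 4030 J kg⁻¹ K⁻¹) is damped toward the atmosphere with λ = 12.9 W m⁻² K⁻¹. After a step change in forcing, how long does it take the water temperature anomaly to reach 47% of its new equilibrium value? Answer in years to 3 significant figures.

1.05 years

Areal heat capacity C = ρ c_p D = 1030 × 4030 × 162 = 6.72×10^8 J/(m²·K).
τ = C / λ = 6.72×10^8 / 12.9 = 5.21×10^7 s.
Fraction reached: 1 − e^(−t/τ) = 0.47 ⇒ t = −τ ln(1 − 0.47) = τ × 0.635.
t = 3.31×10^7 s = 1.05 years.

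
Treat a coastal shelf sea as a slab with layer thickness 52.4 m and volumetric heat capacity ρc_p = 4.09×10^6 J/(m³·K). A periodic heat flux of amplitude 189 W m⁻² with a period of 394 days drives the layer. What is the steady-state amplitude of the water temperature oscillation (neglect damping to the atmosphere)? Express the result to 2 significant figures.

Areal heat capacity C = ρc_p × D = 4.09×10^6 × 52.4 = 2.14×10^8 J m⁻² K⁻¹.
Angular frequency ω = 2π / T = 2π / 3.40×10^7 s = 1.85×10^-7 s⁻¹.
Cω = 2.14×10^8 × 1.85×10^-7 = 39.6 W/(m²·K).
Amplitude A = F₀ / (Cω) = 189 / 39.6 = 4.78 K.

4.8 K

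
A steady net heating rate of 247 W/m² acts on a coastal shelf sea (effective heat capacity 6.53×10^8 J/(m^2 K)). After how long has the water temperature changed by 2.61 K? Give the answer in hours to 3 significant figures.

Areal heat capacity C = 6.53×10^8 J/(m^2 K) (given).
Time required: Δt = C ΔT / F = 6.53×10^8 × 2.61 / 247 = 6.90×10^6 s.
In hours: 6.90×10^6 s / (3600 s/hour) = 1920 hours.

1920 hours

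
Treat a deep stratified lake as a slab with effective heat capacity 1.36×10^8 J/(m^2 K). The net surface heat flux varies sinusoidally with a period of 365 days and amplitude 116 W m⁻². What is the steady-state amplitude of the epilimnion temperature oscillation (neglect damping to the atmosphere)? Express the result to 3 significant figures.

4.28 K

Areal heat capacity C = 1.36×10^8 J/(m^2 K) (given).
Angular frequency ω = 2π / T = 2π / 3.15×10^7 s = 1.99×10^-7 s⁻¹.
Cω = 1.36×10^8 × 1.99×10^-7 = 27.1 W/(m²·K).
Amplitude A = F₀ / (Cω) = 116 / 27.1 = 4.28 K.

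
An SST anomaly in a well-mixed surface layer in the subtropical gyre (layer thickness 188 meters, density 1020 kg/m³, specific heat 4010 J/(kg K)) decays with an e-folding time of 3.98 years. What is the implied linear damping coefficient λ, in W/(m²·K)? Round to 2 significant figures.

6.1

Areal heat capacity C = ρ c_p D = 1020 × 4010 × 188 = 7.69×10^8 J/(m²·K).
τ = 3.98 years = 1.26×10^8 s.
λ = C / τ = 7.69×10^8 / 1.26×10^8 = 6.12 W/(m²·K).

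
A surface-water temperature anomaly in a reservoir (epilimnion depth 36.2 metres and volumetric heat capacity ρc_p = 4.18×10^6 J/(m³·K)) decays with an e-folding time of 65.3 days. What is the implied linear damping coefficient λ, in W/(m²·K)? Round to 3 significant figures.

26.8

Areal heat capacity C = ρc_p × D = 4.18×10^6 × 36.2 = 1.51×10^8 J m⁻² K⁻¹.
τ = 65.3 days = 5.64×10^6 s.
λ = C / τ = 1.51×10^8 / 5.64×10^6 = 26.8 W/(m²·K).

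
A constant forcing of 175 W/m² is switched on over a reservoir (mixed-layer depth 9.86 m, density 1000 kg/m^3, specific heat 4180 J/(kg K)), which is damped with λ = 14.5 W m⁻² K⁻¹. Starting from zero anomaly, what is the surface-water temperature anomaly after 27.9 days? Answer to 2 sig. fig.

Areal heat capacity C = ρ c_p D = 1000 × 4180 × 9.86 = 4.12×10^7 J/(m^2 K).
τ = C / λ = 4.12×10^7 / 14.5 = 2.84×10^6 s.
Equilibrium anomaly ΔT_eq = F / λ = 175 / 14.5 = 12.1 K.
t = 27.9 days = 2.41×10^6 s, so t/τ = 0.848.
ΔT(t) = ΔT_eq (1 − e^(−t/τ)) = 12.1 × (1 − e^−0.848) = 6.90 K.

6.9 K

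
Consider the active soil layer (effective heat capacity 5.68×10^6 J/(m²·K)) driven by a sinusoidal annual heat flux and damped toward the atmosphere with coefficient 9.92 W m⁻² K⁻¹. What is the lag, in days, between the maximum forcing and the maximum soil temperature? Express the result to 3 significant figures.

Areal heat capacity C = 5.68×10^6 J/(m²·K) (given).
ω = 2π / 3.15×10^7 s = 1.99×10^-7 s⁻¹.
Phase lag φ = arctan(Cω/λ) = arctan(1.13/9.92) = 0.114 rad.
Time lag = φ / ω = 0.114 / 1.99×10^-7 = 5.70×10^5 s = 6.60 days.

6.60 days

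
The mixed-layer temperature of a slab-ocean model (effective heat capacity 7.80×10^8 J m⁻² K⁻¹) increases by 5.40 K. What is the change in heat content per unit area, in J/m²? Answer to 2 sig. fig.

4.2×10^9

Areal heat capacity C = 7.80×10^8 J m⁻² K⁻¹ (given).
ΔQ = C ΔT = 7.80×10^8 × 5.40 = 4.21×10^9 J/m².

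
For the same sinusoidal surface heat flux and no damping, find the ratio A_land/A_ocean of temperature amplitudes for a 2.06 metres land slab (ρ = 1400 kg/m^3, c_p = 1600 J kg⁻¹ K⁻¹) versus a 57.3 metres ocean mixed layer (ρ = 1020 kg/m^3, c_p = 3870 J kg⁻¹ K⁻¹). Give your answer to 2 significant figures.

49

C_ocean = 1020 × 3870 × 57.3 = 2.26×10^8 J/(m²·K).
C_land = 1400 × 1600 × 2.06 = 4.61×10^6 J/(m²·K).
Undamped amplitude ∝ 1/C, so A_land/A_ocean = C_ocean/C_land = 49.0.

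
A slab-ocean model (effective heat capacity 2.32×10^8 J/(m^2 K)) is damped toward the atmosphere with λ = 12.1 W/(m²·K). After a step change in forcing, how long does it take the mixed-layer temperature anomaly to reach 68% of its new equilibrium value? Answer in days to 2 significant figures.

250 days

Areal heat capacity C = 2.32×10^8 J/(m^2 K) (given).
τ = C / λ = 2.32×10^8 / 12.1 = 1.92×10^7 s.
Fraction reached: 1 − e^(−t/τ) = 0.68 ⇒ t = −τ ln(1 − 0.68) = τ × 1.14.
t = 2.18×10^7 s = 253 days.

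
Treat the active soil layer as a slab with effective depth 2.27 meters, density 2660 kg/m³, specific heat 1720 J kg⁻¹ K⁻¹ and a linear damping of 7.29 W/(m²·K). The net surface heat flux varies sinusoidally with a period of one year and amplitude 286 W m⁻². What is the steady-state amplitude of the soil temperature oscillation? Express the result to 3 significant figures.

37.7 K

Areal heat capacity C = ρ c_p D = 2660 × 1720 × 2.27 = 1.04×10^7 J m⁻² K⁻¹.
Angular frequency ω = 2π / T = 2π / 3.15×10^7 s = 1.99×10^-7 s⁻¹.
√((Cω)² + λ²) = √((2.07)² + 7.29²) = 7.58 W/(m²·K).
Amplitude A = F₀ / √((Cω)²+λ²) = 286 / 7.58 = 37.7 K.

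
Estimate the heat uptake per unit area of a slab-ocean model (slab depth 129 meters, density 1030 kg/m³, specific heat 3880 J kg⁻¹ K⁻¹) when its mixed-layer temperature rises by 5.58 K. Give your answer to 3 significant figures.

2.88×10^9

Areal heat capacity C = ρ c_p D = 1030 × 3880 × 129 = 5.16×10^8 J/(m²·K).
ΔQ = C ΔT = 5.16×10^8 × 5.58 = 2.88×10^9 J/m².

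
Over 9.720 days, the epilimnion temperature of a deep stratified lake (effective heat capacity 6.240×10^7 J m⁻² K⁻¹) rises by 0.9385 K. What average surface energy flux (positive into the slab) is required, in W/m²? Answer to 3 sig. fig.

69.7

Areal heat capacity C = 6.240×10^7 J m⁻² K⁻¹ (given).
Required heat per unit area: Q = C ΔT = 6.24×10^7 × 0.9385 = 5.86×10^7 J/m².
Flux F = Q / Δt = 5.86×10^7 / 8.40×10^5 s = 69.7 W/m².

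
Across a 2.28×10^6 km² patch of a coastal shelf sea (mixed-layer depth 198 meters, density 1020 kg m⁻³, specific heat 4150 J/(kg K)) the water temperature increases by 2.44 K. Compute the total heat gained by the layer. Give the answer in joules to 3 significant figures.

4.66×10^21 J

Areal heat capacity C = ρ c_p D = 1020 × 4150 × 198 = 8.38×10^8 J/(m²·K).
Heat per unit area: q = C ΔT = 8.38×10^8 × 2.44 = 2.05×10^9 J/m².
Total heat: Q = q × A = 2.05×10^9 × (2.28×10^6 × 10⁶ m²) = 4.66×10^21 J.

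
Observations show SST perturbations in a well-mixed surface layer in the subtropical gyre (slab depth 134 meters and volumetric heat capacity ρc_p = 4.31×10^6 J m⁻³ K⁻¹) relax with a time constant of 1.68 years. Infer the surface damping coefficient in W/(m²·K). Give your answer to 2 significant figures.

11

Areal heat capacity C = ρc_p × D = 4.31×10^6 × 134 = 5.78×10^8 J/(m²·K).
τ = 1.68 years = 5.30×10^7 s.
λ = C / τ = 5.78×10^8 / 5.30×10^7 = 10.9 W/(m²·K).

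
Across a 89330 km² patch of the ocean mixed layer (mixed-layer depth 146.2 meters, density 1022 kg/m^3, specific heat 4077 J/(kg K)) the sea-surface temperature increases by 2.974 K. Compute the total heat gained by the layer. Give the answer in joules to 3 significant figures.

1.62×10^20 J

Areal heat capacity C = ρ c_p D = 1022 × 4077 × 146.2 = 6.09×10^8 J/(m^2 K).
Heat per unit area: q = C ΔT = 6.09×10^8 × 2.974 = 1.81×10^9 J/m².
Total heat: Q = q × A = 1.81×10^9 × (89330 × 10⁶ m²) = 1.62×10^20 J.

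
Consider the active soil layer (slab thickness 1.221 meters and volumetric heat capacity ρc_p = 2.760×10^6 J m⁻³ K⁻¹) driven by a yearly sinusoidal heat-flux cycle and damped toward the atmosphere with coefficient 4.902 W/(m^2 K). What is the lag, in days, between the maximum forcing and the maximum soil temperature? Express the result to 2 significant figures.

Areal heat capacity C = ρc_p × D = 2.760×10^6 × 1.221 = 3.37×10^6 J m⁻² K⁻¹.
ω = 2π / 3.15×10^7 s = 1.99×10^-7 s⁻¹.
Phase lag φ = arctan(Cω/λ) = arctan(0.671/4.902) = 0.136 rad.
Time lag = φ / ω = 0.136 / 1.99×10^-7 = 6.83×10^5 s = 7.91 days.

7.9 days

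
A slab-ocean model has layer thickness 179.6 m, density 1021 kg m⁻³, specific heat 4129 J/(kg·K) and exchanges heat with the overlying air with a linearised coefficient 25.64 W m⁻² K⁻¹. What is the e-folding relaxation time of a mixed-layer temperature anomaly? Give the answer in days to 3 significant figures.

Areal heat capacity C = ρ c_p D = 1021 × 4129 × 179.6 = 7.57×10^8 J/(m²·K).
Relaxation time τ = C / λ = 7.57×10^8 / 25.64 = 2.95×10^7 s.
In days: 2.95×10^7 s / (86400 s/day) = 342 days.

342 days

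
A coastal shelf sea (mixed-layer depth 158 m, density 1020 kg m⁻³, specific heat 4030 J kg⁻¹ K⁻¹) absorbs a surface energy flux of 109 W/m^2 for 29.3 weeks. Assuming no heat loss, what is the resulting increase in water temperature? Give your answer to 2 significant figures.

3.0 K

Areal heat capacity C = ρ c_p D = 1020 × 4030 × 158 = 6.49×10^8 J m⁻² K⁻¹.
Net heat input Q = F Δt = 109 × (29.3 weeks × 6.048×10^5 s/week) = 1.93×10^9 J/m².
ΔT = Q / C = 1.93×10^9 / 6.49×10^8 = 2.97 K.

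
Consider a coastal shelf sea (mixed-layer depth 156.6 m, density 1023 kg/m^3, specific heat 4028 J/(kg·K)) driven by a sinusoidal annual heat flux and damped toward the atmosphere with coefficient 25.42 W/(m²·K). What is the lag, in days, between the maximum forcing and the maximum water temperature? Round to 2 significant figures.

80 days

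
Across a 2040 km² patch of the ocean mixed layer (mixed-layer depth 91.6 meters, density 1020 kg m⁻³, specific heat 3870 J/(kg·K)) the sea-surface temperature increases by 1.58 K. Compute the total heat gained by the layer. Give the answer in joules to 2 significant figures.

1.2×10^18 J

Areal heat capacity C = ρ c_p D = 1020 × 3870 × 91.6 = 3.62×10^8 J/(m²·K).
Heat per unit area: q = C ΔT = 3.62×10^8 × 1.58 = 5.71×10^8 J/m².
Total heat: Q = q × A = 5.71×10^8 × (2040 × 10⁶ m²) = 1.17×10^18 J.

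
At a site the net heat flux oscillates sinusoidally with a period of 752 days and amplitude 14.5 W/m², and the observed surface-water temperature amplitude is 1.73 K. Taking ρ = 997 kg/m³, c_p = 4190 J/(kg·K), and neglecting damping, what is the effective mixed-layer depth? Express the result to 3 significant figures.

20.7 m

ω = 2π / 6.50×10^7 s = 9.67×10^-8 s⁻¹.
Required C = F₀ / (A ω) = 14.5 / (1.73 × 9.67×10^-8) = 8.67×10^7 J/(m²·K).
D = C / (ρ c_p) = 8.67×10^7 / (997 × 4190) = 20.7 m.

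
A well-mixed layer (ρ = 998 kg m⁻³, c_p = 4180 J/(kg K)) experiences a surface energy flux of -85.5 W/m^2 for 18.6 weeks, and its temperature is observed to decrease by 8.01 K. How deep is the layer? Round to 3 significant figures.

28.8 m

Heat input Q = F Δt = -85.5 × 1.12×10^7 s = -9.62×10^8 J/m².
Required areal heat capacity C = Q / ΔT = 1.20×10^8 J/(m²·K).
Depth D = C / (ρ c_p) = 1.20×10^8 / (998 × 4180) = 28.8 m.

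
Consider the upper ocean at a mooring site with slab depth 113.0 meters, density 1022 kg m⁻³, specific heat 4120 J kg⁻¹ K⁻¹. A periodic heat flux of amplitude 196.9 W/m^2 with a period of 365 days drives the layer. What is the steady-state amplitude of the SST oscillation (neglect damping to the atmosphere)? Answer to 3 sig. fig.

2.08 K

Areal heat capacity C = ρ c_p D = 1022 × 4120 × 113.0 = 4.76×10^8 J/(m^2 K).
Angular frequency ω = 2π / T = 2π / 3.15×10^7 s = 1.99×10^-7 s⁻¹.
Cω = 4.76×10^8 × 1.99×10^-7 = 94.8 W/(m²·K).
Amplitude A = F₀ / (Cω) = 196.9 / 94.8 = 2.08 K.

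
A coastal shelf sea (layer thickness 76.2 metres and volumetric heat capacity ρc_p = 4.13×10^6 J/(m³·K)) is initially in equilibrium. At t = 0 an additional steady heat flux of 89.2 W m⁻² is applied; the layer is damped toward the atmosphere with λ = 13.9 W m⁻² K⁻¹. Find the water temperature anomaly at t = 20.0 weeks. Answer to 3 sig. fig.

2.66 K

Areal heat capacity C = ρc_p × D = 4.13×10^6 × 76.2 = 3.15×10^8 J/(m²·K).
τ = C / λ = 3.15×10^8 / 13.9 = 2.26×10^7 s.
Equilibrium anomaly ΔT_eq = F / λ = 89.2 / 13.9 = 6.42 K.
t = 20.0 weeks = 1.21×10^7 s, so t/τ = 0.534.
ΔT(t) = ΔT_eq (1 − e^(−t/τ)) = 6.42 × (1 − e^−0.534) = 2.66 K.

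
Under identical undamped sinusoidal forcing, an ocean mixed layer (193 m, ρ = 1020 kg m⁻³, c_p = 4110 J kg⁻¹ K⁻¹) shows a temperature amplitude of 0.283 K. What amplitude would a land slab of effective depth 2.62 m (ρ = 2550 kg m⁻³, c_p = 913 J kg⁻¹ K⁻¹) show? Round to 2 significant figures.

C_ocean = 8.09×10^8 J/(m²·K); C_land = 6.10×10^6 J/(m²·K).
A ∝ 1/C ⇒ A_land = A_ocean × C_ocean/C_land = 0.283 × 133 = 37.5 K.

38 K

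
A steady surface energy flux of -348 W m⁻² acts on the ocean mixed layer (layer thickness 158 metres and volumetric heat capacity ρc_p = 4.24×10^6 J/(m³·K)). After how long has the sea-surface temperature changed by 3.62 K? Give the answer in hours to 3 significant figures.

Areal heat capacity C = ρc_p × D = 4.24×10^6 × 158 = 6.70×10^8 J/(m²·K).
Time required: Δt = C ΔT / F = 6.70×10^8 × -3.62 / -348 = 6.97×10^6 s.
In hours: 6.97×10^6 s / (3600 s/hour) = 1940 hours.

1940 hours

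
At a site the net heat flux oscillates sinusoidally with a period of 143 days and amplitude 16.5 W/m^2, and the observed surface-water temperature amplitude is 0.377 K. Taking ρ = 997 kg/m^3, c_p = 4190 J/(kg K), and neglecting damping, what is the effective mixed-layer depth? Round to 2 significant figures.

ω = 2π / 1.24×10^7 s = 5.09×10^-7 s⁻¹.
Required C = F₀ / (A ω) = 16.5 / (0.377 × 5.09×10^-7) = 8.61×10^7 J/(m²·K).
D = C / (ρ c_p) = 8.61×10^7 / (997 × 4190) = 20.6 m.

21 m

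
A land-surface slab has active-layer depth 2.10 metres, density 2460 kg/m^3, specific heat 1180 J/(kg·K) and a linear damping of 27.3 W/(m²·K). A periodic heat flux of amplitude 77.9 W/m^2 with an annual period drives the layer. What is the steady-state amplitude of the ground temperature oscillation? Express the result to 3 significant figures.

2.85 K

Areal heat capacity C = ρ c_p D = 2460 × 1180 × 2.10 = 6.10×10^6 J/(m^2 K).
Angular frequency ω = 2π / T = 2π / 3.15×10^7 s = 1.99×10^-7 s⁻¹.
√((Cω)² + λ²) = √((1.21)² + 27.3²) = 27.3 W/(m²·K).
Amplitude A = F₀ / √((Cω)²+λ²) = 77.9 / 27.3 = 2.85 K.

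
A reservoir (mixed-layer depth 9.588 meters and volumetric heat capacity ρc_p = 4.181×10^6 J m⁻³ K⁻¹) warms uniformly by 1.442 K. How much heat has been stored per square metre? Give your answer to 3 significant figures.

Areal heat capacity C = ρc_p × D = 4.181×10^6 × 9.588 = 4.01×10^7 J m⁻² K⁻¹.
ΔQ = C ΔT = 4.01×10^7 × 1.442 = 5.78×10^7 J/m².

5.78×10^7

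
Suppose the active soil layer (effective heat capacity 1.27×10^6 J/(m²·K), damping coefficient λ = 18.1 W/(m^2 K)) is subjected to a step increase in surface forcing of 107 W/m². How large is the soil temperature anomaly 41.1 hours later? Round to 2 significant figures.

5.2 K

Areal heat capacity C = 1.27×10^6 J/(m²·K) (given).
τ = C / λ = 1.27×10^6 / 18.1 = 70200 s.
Equilibrium anomaly ΔT_eq = F / λ = 107 / 18.1 = 5.91 K.
t = 41.1 hours = 1.48×10^5 s, so t/τ = 2.11.
ΔT(t) = ΔT_eq (1 − e^(−t/τ)) = 5.91 × (1 − e^−2.11) = 5.19 K.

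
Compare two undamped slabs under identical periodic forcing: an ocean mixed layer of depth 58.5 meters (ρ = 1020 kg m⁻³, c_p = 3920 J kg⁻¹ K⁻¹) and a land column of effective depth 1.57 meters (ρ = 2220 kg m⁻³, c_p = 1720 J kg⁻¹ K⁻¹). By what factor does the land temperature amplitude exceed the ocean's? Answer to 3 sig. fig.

C_ocean = 1020 × 3920 × 58.5 = 2.34×10^8 J/(m²·K).
C_land = 2220 × 1720 × 1.57 = 5.99×10^6 J/(m²·K).
Undamped amplitude ∝ 1/C, so A_land/A_ocean = C_ocean/C_land = 39.0.

39.0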